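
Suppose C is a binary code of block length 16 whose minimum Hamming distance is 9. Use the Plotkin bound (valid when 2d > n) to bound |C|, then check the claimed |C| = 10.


Plotkin bound M ≤ 8; given |C| = 10 > bound (violated).

Check applicability: 2d = 18, n = 16.
2d − n = 2 > 0, so Plotkin applies.
Compute d/(2d−n) = 9/2 ≈ 4.5000.
⌊d/(2d−n)⌋ = 4.
Plotkin bound: M ≤ 2·4 = 8.
Given |C| = 10, check: VIOLATED.
This |C| is above the Plotkin bound, so no binary code with n = 16, d = 9 and 10 codewords exists.


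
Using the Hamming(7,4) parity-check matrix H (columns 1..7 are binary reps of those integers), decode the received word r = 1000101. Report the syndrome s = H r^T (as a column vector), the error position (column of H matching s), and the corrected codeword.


s = (0, 1, 1)^T, error position = 3, corrected codeword c = 1010101

Compute s = H r^T mod 2 one row at a time:
  s_1 = 0 + 1 + 0 + 1 = 2 ≡ 0 (mod 2).
  s_2 = 0 + 0 + 0 + 1 = 1 ≡ 1 (mod 2).
  s_3 = 1 + 0 + 1 + 1 = 3 ≡ 1 (mod 2).
s = (0, 1, 1)^T — this equals column 3 of H (binary 011), so error is at position 3.
Correct: flip bit 3 of r = 1000101 to get c = 1010101.


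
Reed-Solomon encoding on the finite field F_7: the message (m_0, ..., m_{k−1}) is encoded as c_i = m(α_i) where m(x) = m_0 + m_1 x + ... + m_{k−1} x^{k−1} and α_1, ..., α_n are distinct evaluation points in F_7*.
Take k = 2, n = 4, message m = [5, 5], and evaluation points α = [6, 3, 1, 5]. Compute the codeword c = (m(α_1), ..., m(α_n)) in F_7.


c = [0, 6, 3, 2]

Message polynomial: m(x) = 5 + 5·x (mod 7).
For each evaluation point α_i, compute m(α_i) mod 7:
  α_1 = 6: Horner steps 5 → 0, so m(6) = 0.
  α_2 = 3: Horner steps 5 → 6, so m(3) = 6.
  α_3 = 1: Horner steps 5 → 3, so m(1) = 3.
  α_4 = 5: Horner steps 5 → 2, so m(5) = 2.
Codeword c = [0, 6, 3, 2] ∈ F_7^4.


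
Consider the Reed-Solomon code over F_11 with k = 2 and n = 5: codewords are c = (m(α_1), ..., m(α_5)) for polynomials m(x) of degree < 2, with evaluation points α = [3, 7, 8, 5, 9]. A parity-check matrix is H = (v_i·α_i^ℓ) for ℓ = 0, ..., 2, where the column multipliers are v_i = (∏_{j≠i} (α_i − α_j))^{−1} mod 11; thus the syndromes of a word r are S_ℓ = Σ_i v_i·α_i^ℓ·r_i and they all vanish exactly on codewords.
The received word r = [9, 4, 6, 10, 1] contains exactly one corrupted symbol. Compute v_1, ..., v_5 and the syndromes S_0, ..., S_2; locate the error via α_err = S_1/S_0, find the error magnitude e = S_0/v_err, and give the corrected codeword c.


S = (3, 10, 4), error at position 2, error magnitude e = 4, c = [9, 0, 6, 10, 1].

Step 1: column multipliers v_i = (∏_{j≠i}(α_i − α_j))^{−1} mod 11.
  i = 1 (α = 3): (3−7)(3−8)(3−5)(3−9) = (−4)·(−5)·(−2)·(−6) = 240 ≡ 9, so v_1 = 9^{−1} = 5 (mod 11).
  i = 2 (α = 7): (7−3)(7−8)(7−5)(7−9) = 4·(−1)·2·(−2) = 16 ≡ 5, so v_2 = 5^{−1} = 9 (mod 11).
  i = 3 (α = 8): (8−3)(8−7)(8−5)(8−9) = 5·1·3·(−1) = −15 ≡ 7, so v_3 = 7^{−1} = 8 (mod 11).
  i = 4 (α = 5): (5−3)(5−7)(5−8)(5−9) = 2·(−2)·(−3)·(−4) = −48 ≡ 7, so v_4 = 7^{−1} = 8 (mod 11).
  i = 5 (α = 9): (9−3)(9−7)(9−8)(9−5) = 6·2·1·4 = 48 ≡ 4, so v_5 = 4^{−1} = 3 (mod 11).
  v = [5, 9, 8, 8, 3].
Step 2: syndromes of r = [9, 4, 6, 10, 1] (all sums mod 11).
  S_0 = Σ v_i r_i = 5·9 + 9·4 + 8·6 + 8·10 + 3·1 = 212 ≡ 3.
  S_1 = Σ v_i α_i r_i = 5·3·9 + 9·7·4 + 8·8·6 + 8·5·10 + 3·9·1 = 1198 ≡ 10.
  α_i^2 mod 11 = [9, 5, 9, 3, 4].
  S_2 = Σ v_i α_i^2 r_i = 5·9·9 + 9·5·4 + 8·9·6 + 8·3·10 + 3·4·1 = 1269 ≡ 4.
  S = (3, 10, 4) ≠ 0, so r is not a codeword (an error is present).
Step 3: locate the error. For a single error e at position i, S_ℓ = v_i·e·α_i^ℓ, so α_err = S_1/S_0.
  S_0^{−1} = 3^{−1} = 4 (mod 11), so α_err = 10·4 = 40 ≡ 7 = α_2. Error position i = 2.
  Consistency check: S_2/S_1 = 4·10 = 40 ≡ 7 = α_err ✓ (single-error assumption holds).
Step 4: error magnitude e = S_0/v_2 = S_0·∏_{j≠2}(α_2 − α_j) = 3·5 = 15 ≡ 4 (mod 11).
Step 5: correct position 2: c_2 = r_2 − e = 4 − 4 ≡ 0 (mod 11). Hence c = [9, 0, 6, 10, 1].
  Check: interpolating c through the α_i gives m(x) = 2 + 6·x (degree < 2) with m(α_i) = c_i for every i, so c is indeed a codeword.


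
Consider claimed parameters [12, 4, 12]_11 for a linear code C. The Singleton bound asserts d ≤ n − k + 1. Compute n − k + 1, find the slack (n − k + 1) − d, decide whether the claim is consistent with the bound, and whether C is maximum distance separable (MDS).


Singleton RHS = n − k + 1 = 9, slack = -3, bound violated (no such code; not MDS).

Singleton bound: d ≤ n − k + 1.
Here n = 12, k = 4, so n − k + 1 = 9.
Given d = 12, check d ≤ 9: NO.
Slack = (n − k + 1) − d = -3.
The slack is negative: d = 12 exceeds n − k + 1 = 9 by 3, so the Singleton bound is violated and no linear [12, 4, 12]_11 code can exist. In particular it is not MDS (MDS requires d = n − k + 1 exactly).
Description: the claimed parameters are [12, 4, 12]_11; such a code would be impossible (violates the Singleton bound).


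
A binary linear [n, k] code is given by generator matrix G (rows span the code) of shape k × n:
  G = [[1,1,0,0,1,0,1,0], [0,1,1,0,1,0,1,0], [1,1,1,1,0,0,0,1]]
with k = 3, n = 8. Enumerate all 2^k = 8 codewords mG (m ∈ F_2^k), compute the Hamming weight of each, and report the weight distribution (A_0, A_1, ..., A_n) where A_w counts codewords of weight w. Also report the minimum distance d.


Weight distribution: A_0 = 1, A_2 = 1, A_3 = 1, A_4 = 2, A_5 = 3. Minimum distance d = 2.

Enumerate all 2^3 = 8 messages m ∈ F_2^3.
For each, compute codeword c = mG in F_2^8, then tally its weight.
  m = 000 → c = 00000000, weight = 0.
  m = 100 → c = 11001010, weight = 4.
  m = 010 → c = 01101010, weight = 4.
  m = 110 → c = 10100000, weight = 2.
  m = 001 → c = 11110001, weight = 5.
  m = 101 → c = 00111011, weight = 5.
  m = 011 → c = 10011011, weight = 5.
  m = 111 → c = 01010001, weight = 3.
Tally weights:
  weight 0: 1 codewords.
  weight 2: 1 codewords.
  weight 3: 1 codewords.
  weight 4: 2 codewords.
  weight 5: 3 codewords.
Minimum distance d = smallest w > 0 with A_w > 0 = 2.
Sanity: Σ A_w = 8 = 2^3 = 8 ✓.


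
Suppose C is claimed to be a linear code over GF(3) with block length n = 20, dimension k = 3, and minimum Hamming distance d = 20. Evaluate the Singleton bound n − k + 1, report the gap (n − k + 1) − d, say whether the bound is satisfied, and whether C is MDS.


Singleton RHS = n − k + 1 = 18, slack = -2, bound violated (no such code; not MDS).

Singleton bound: d ≤ n − k + 1.
Here n = 20, k = 3, so n − k + 1 = 18.
Given d = 20, check d ≤ 18: NO.
Slack = (n − k + 1) − d = -2.
The slack is negative: d = 20 exceeds n − k + 1 = 18 by 2, so the Singleton bound is violated and no linear [20, 3, 20]_3 code can exist. In particular it is not MDS (MDS requires d = n − k + 1 exactly).
Description: the claimed parameters are [20, 3, 20]_3; such a code would be impossible (violates the Singleton bound).


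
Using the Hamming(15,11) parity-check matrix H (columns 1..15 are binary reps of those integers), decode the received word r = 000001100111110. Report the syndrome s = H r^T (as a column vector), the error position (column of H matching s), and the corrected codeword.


s = (1, 1, 1, 1)^T, error position = 15, corrected codeword c = 000001100111111

Compute s = H r^T mod 2 one row at a time:
  s_1 = 0 + 0 + 1 + 1 + 1 + 1 + 1 + 0 = 5 ≡ 1 (mod 2).
  s_2 = 0 + 0 + 1 + 1 + 1 + 1 + 1 + 0 = 5 ≡ 1 (mod 2).
  s_3 = 0 + 0 + 1 + 1 + 1 + 1 + 1 + 0 = 5 ≡ 1 (mod 2).
  s_4 = 0 + 0 + 0 + 1 + 0 + 1 + 1 + 0 = 3 ≡ 1 (mod 2).
s = (1, 1, 1, 1)^T — this equals column 15 of H (binary 1111), so error is at position 15.
Correct: flip bit 15 of r = 000001100111110 to get c = 000001100111111.


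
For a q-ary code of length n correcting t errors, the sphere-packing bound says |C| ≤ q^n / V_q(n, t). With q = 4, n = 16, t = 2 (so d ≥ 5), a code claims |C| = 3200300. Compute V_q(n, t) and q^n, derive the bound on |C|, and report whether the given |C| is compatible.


V_q(n, t) = 1129, q^n = 4294967296, Hamming bound = 3804222, |C| = 3200300 ≤ bound (satisfied).

Step 1: Compute V_q(n, t) = Σ_{j=0}^2 C(n, j) (q−1)^j.
  j = 0: C(16,0)·(3)^0 = 1·1 = 1.
  j = 1: C(16,1)·(3)^1 = 16·3 = 48.
  j = 2: C(16,2)·(3)^2 = 120·9 = 1080.
  V_q(n, t) = 1 + 48 + 1080 = 1129.
Step 2: q^n = 4^16 = 4294967296.
Step 3: Hamming bound ⌊q^n / V_q(n,t)⌋ = ⌊4294967296/1129⌋ = 3804222.
Step 4: Compare |C| = 3200300 to 3804222: satisfied.
The claimed |C| lies below the Hamming bound.


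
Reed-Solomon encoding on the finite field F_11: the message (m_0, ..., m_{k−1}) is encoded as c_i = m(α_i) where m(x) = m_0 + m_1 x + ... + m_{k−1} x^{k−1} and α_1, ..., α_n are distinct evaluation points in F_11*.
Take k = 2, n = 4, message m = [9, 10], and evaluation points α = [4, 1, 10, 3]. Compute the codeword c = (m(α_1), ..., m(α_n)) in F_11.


c = [5, 8, 10, 6]

Message polynomial: m(x) = 9 + 10·x (mod 11).
For each evaluation point α_i, compute m(α_i) mod 11:
  α_1 = 4: Horner steps 10 → 5, so m(4) = 5.
  α_2 = 1: Horner steps 10 → 8, so m(1) = 8.
  α_3 = 10: Horner steps 10 → 10, so m(10) = 10.
  α_4 = 3: Horner steps 10 → 6, so m(3) = 6.
Codeword c = [5, 8, 10, 6] ∈ F_11^4.


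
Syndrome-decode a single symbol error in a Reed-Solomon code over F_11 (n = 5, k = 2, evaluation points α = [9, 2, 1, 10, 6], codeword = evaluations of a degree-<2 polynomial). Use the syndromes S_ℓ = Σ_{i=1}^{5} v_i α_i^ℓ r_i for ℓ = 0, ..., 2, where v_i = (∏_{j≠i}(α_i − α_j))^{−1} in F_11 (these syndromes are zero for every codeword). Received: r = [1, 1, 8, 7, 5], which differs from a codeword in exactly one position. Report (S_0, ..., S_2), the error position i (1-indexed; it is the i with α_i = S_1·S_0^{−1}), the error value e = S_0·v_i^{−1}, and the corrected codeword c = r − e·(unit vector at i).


S = (6, 1, 2), error at position 2, error magnitude e = 9, c = [1, 3, 8, 7, 5].

Step 1: column multipliers v_i = (∏_{j≠i}(α_i − α_j))^{−1} mod 11.
  i = 1 (α = 9): (9−2)(9−1)(9−10)(9−6) = 7·8·(−1)·3 = −168 ≡ 8, so v_1 = 8^{−1} = 7 (mod 11).
  i = 2 (α = 2): (2−9)(2−1)(2−10)(2−6) = (−7)·1·(−8)·(−4) = −224 ≡ 7, so v_2 = 7^{−1} = 8 (mod 11).
  i = 3 (α = 1): (1−9)(1−2)(1−10)(1−6) = (−8)·(−1)·(−9)·(−5) = 360 ≡ 8, so v_3 = 8^{−1} = 7 (mod 11).
  i = 4 (α = 10): (10−9)(10−2)(10−1)(10−6) = 1·8·9·4 = 288 ≡ 2, so v_4 = 2^{−1} = 6 (mod 11).
  i = 5 (α = 6): (6−9)(6−2)(6−1)(6−10) = (−3)·4·5·(−4) = 240 ≡ 9, so v_5 = 9^{−1} = 5 (mod 11).
  v = [7, 8, 7, 6, 5].
Step 2: syndromes of r = [1, 1, 8, 7, 5] (all sums mod 11).
  S_0 = Σ v_i r_i = 7·1 + 8·1 + 7·8 + 6·7 + 5·5 = 138 ≡ 6.
  S_1 = Σ v_i α_i r_i = 7·9·1 + 8·2·1 + 7·1·8 + 6·10·7 + 5·6·5 = 705 ≡ 1.
  α_i^2 mod 11 = [4, 4, 1, 1, 3].
  S_2 = Σ v_i α_i^2 r_i = 7·4·1 + 8·4·1 + 7·1·8 + 6·1·7 + 5·3·5 = 233 ≡ 2.
  S = (6, 1, 2) ≠ 0, so r is not a codeword (an error is present).
Step 3: locate the error. For a single error e at position i, S_ℓ = v_i·e·α_i^ℓ, so α_err = S_1/S_0.
  S_0^{−1} = 6^{−1} = 2 (mod 11), so α_err = 1·2 = 2 ≡ 2 = α_2. Error position i = 2.
  Consistency check: S_2/S_1 = 2·1 = 2 ≡ 2 = α_err ✓ (single-error assumption holds).
Step 4: error magnitude e = S_0/v_2 = S_0·∏_{j≠2}(α_2 − α_j) = 6·7 = 42 ≡ 9 (mod 11).
Step 5: correct position 2: c_2 = r_2 − e = 1 − 9 ≡ 3 (mod 11). Hence c = [1, 3, 8, 7, 5].
  Check: interpolating c through the α_i gives m(x) = 2 + 6·x (degree < 2) with m(α_i) = c_i for every i, so c is indeed a codeword.


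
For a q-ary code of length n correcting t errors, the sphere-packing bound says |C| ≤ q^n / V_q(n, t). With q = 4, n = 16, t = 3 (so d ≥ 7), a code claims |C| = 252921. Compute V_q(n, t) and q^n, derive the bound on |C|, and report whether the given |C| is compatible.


V_q(n, t) = 16249, q^n = 4294967296, Hamming bound = 264321, |C| = 252921 ≤ bound (satisfied).

Step 1: Compute V_q(n, t) = Σ_{j=0}^3 C(n, j) (q−1)^j.
  j = 0: C(16,0)·(3)^0 = 1·1 = 1.
  j = 1: C(16,1)·(3)^1 = 16·3 = 48.
  j = 2: C(16,2)·(3)^2 = 120·9 = 1080.
  j = 3: C(16,3)·(3)^3 = 560·27 = 15120.
  V_q(n, t) = 1 + 48 + 1080 + 15120 = 16249.
Step 2: q^n = 4^16 = 4294967296.
Step 3: Hamming bound ⌊q^n / V_q(n,t)⌋ = ⌊4294967296/16249⌋ = 264321.
Step 4: Compare |C| = 252921 to 264321: satisfied.
The claimed |C| lies below the Hamming bound.


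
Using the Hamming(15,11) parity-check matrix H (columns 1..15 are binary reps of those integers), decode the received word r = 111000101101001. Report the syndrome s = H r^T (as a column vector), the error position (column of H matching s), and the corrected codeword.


s = (0, 1, 1, 1)^T, error position = 7, corrected codeword c = 111000001101001

Compute s = H r^T mod 2 one row at a time:
  s_1 = 0 + 1 + 1 + 0 + 1 + 0 + 0 + 1 = 4 ≡ 0 (mod 2).
  s_2 = 0 + 0 + 0 + 1 + 1 + 0 + 0 + 1 = 3 ≡ 1 (mod 2).
  s_3 = 1 + 1 + 0 + 1 + 1 + 0 + 0 + 1 = 5 ≡ 1 (mod 2).
  s_4 = 1 + 1 + 0 + 1 + 1 + 0 + 0 + 1 = 5 ≡ 1 (mod 2).
s = (0, 1, 1, 1)^T — this equals column 7 of H (binary 0111), so error is at position 7.
Correct: flip bit 7 of r = 111000101101001 to get c = 111000001101001.


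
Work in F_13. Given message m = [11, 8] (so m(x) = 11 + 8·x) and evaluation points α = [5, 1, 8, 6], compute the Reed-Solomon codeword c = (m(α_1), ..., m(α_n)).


c = [12, 6, 10, 7]

Message polynomial: m(x) = 11 + 8·x (mod 13).
For each evaluation point α_i, compute m(α_i) mod 13:
  α_1 = 5: Horner steps 8 → 12, so m(5) = 12.
  α_2 = 1: Horner steps 8 → 6, so m(1) = 6.
  α_3 = 8: Horner steps 8 → 10, so m(8) = 10.
  α_4 = 6: Horner steps 8 → 7, so m(6) = 7.
Codeword c = [12, 6, 10, 7] ∈ F_13^4.


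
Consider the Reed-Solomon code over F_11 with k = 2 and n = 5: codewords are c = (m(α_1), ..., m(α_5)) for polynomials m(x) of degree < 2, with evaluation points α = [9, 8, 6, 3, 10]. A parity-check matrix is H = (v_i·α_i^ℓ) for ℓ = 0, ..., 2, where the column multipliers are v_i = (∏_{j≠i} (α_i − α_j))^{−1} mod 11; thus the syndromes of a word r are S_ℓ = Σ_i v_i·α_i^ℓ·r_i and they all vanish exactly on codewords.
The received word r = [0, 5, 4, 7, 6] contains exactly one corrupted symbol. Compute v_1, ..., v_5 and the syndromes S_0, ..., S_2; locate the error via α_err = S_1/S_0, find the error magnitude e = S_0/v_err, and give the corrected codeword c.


S = (7, 10, 8), error at position 4, error magnitude e = 10, c = [0, 5, 4, 8, 6].

Step 1: column multipliers v_i = (∏_{j≠i}(α_i − α_j))^{−1} mod 11.
  i = 1 (α = 9): (9−8)(9−6)(9−3)(9−10) = 1·3·6·(−1) = −18 ≡ 4, so v_1 = 4^{−1} = 3 (mod 11).
  i = 2 (α = 8): (8−9)(8−6)(8−3)(8−10) = (−1)·2·5·(−2) = 20 ≡ 9, so v_2 = 9^{−1} = 5 (mod 11).
  i = 3 (α = 6): (6−9)(6−8)(6−3)(6−10) = (−3)·(−2)·3·(−4) = −72 ≡ 5, so v_3 = 5^{−1} = 9 (mod 11).
  i = 4 (α = 3): (3−9)(3−8)(3−6)(3−10) = (−6)·(−5)·(−3)·(−7) = 630 ≡ 3, so v_4 = 3^{−1} = 4 (mod 11).
  i = 5 (α = 10): (10−9)(10−8)(10−6)(10−3) = 1·2·4·7 = 56 ≡ 1, so v_5 = 1^{−1} = 1 (mod 11).
  v = [3, 5, 9, 4, 1].
Step 2: syndromes of r = [0, 5, 4, 7, 6] (all sums mod 11).
  S_0 = Σ v_i r_i = 3·0 + 5·5 + 9·4 + 4·7 + 1·6 = 95 ≡ 7.
  S_1 = Σ v_i α_i r_i = 3·9·0 + 5·8·5 + 9·6·4 + 4·3·7 + 1·10·6 = 560 ≡ 10.
  α_i^2 mod 11 = [4, 9, 3, 9, 1].
  S_2 = Σ v_i α_i^2 r_i = 3·4·0 + 5·9·5 + 9·3·4 + 4·9·7 + 1·1·6 = 591 ≡ 8.
  S = (7, 10, 8) ≠ 0, so r is not a codeword (an error is present).
Step 3: locate the error. For a single error e at position i, S_ℓ = v_i·e·α_i^ℓ, so α_err = S_1/S_0.
  S_0^{−1} = 7^{−1} = 8 (mod 11), so α_err = 10·8 = 80 ≡ 3 = α_4. Error position i = 4.
  Consistency check: S_2/S_1 = 8·10 = 80 ≡ 3 = α_err ✓ (single-error assumption holds).
Step 4: error magnitude e = S_0/v_4 = S_0·∏_{j≠4}(α_4 − α_j) = 7·3 = 21 ≡ 10 (mod 11).
Step 5: correct position 4: c_4 = r_4 − e = 7 − 10 ≡ 8 (mod 11). Hence c = [0, 5, 4, 8, 6].
  Check: interpolating c through the α_i gives m(x) = 1 + 6·x (degree < 2) with m(α_i) = c_i for every i, so c is indeed a codeword.


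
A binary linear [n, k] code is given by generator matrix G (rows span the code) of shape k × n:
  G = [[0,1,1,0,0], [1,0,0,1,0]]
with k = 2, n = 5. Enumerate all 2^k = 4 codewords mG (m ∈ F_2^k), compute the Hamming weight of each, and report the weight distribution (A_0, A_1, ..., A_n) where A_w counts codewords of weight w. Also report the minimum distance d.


Weight distribution: A_0 = 1, A_2 = 2, A_4 = 1. Minimum distance d = 2.

Enumerate all 2^2 = 4 messages m ∈ F_2^2.
For each, compute codeword c = mG in F_2^5, then tally its weight.
  m = 00 → c = 00000, weight = 0.
  m = 10 → c = 01100, weight = 2.
  m = 01 → c = 10010, weight = 2.
  m = 11 → c = 11110, weight = 4.
Tally weights:
  weight 0: 1 codewords.
  weight 2: 2 codewords.
  weight 4: 1 codewords.
Minimum distance d = smallest w > 0 with A_w > 0 = 2.
Sanity: Σ A_w = 4 = 2^2 = 4 ✓.


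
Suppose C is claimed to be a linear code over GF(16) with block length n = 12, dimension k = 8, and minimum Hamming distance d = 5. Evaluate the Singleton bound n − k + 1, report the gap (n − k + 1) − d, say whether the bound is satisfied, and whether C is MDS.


Singleton RHS = n − k + 1 = 5, slack = 0, bound satisfied, MDS.

Singleton bound: d ≤ n − k + 1.
Here n = 12, k = 8, so n − k + 1 = 5.
Given d = 5, check d ≤ 5: YES.
Slack = (n − k + 1) − d = 0.
The code is MDS (slack = 0).
Description: the claimed parameters are [12, 8, 5]_16; such a code would be MDS (meets Singleton bound).


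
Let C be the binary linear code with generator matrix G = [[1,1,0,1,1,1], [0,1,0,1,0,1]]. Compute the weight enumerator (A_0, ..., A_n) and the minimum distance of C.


Weight distribution: A_0 = 1, A_2 = 1, A_3 = 1, A_5 = 1. Minimum distance d = 2.

Enumerate all 2^2 = 4 messages m ∈ F_2^2.
For each, compute codeword c = mG in F_2^6, then tally its weight.
  m = 00 → c = 000000, weight = 0.
  m = 10 → c = 110111, weight = 5.
  m = 01 → c = 010101, weight = 3.
  m = 11 → c = 100010, weight = 2.
Tally weights:
  weight 0: 1 codewords.
  weight 2: 1 codewords.
  weight 3: 1 codewords.
  weight 5: 1 codewords.
Minimum distance d = smallest w > 0 with A_w > 0 = 2.
Sanity: Σ A_w = 4 = 2^2 = 4 ✓.


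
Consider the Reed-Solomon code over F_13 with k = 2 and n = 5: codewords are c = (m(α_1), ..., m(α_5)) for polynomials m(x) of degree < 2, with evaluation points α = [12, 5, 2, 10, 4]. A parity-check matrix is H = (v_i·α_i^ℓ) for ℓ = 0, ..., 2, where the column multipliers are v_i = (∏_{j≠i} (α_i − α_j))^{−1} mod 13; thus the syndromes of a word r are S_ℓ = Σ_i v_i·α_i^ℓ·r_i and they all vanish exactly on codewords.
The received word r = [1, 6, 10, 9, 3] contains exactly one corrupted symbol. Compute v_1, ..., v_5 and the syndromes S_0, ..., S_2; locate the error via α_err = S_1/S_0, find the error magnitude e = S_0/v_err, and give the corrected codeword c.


S = (1, 10, 9), error at position 4, error magnitude e = 1, c = [1, 6, 10, 8, 3].

Step 1: column multipliers v_i = (∏_{j≠i}(α_i − α_j))^{−1} mod 13.
  i = 1 (α = 12): (12−5)(12−2)(12−10)(12−4) = 7·10·2·8 = 1120 ≡ 2, so v_1 = 2^{−1} = 7 (mod 13).
  i = 2 (α = 5): (5−12)(5−2)(5−10)(5−4) = (−7)·3·(−5)·1 = 105 ≡ 1, so v_2 = 1^{−1} = 1 (mod 13).
  i = 3 (α = 2): (2−12)(2−5)(2−10)(2−4) = (−10)·(−3)·(−8)·(−2) = 480 ≡ 12, so v_3 = 12^{−1} = 12 (mod 13).
  i = 4 (α = 10): (10−12)(10−5)(10−2)(10−4) = (−2)·5·8·6 = −480 ≡ 1, so v_4 = 1^{−1} = 1 (mod 13).
  i = 5 (α = 4): (4−12)(4−5)(4−2)(4−10) = (−8)·(−1)·2·(−6) = −96 ≡ 8, so v_5 = 8^{−1} = 5 (mod 13).
  v = [7, 1, 12, 1, 5].
Step 2: syndromes of r = [1, 6, 10, 9, 3] (all sums mod 13).
  S_0 = Σ v_i r_i = 7·1 + 1·6 + 12·10 + 1·9 + 5·3 = 157 ≡ 1.
  S_1 = Σ v_i α_i r_i = 7·12·1 + 1·5·6 + 12·2·10 + 1·10·9 + 5·4·3 = 504 ≡ 10.
  α_i^2 mod 13 = [1, 12, 4, 9, 3].
  S_2 = Σ v_i α_i^2 r_i = 7·1·1 + 1·12·6 + 12·4·10 + 1·9·9 + 5·3·3 = 685 ≡ 9.
  S = (1, 10, 9) ≠ 0, so r is not a codeword (an error is present).
Step 3: locate the error. For a single error e at position i, S_ℓ = v_i·e·α_i^ℓ, so α_err = S_1/S_0.
  S_0^{−1} = 1^{−1} = 1 (mod 13), so α_err = 10·1 = 10 ≡ 10 = α_4. Error position i = 4.
  Consistency check: S_2/S_1 = 9·4 = 36 ≡ 10 = α_err ✓ (single-error assumption holds).
Step 4: error magnitude e = S_0/v_4 = S_0·∏_{j≠4}(α_4 − α_j) = 1·1 = 1 ≡ 1 (mod 13).
Step 5: correct position 4: c_4 = r_4 − e = 9 − 1 ≡ 8 (mod 13). Hence c = [1, 6, 10, 8, 3].
  Check: interpolating c through the α_i gives m(x) = 4 + 3·x (degree < 2) with m(α_i) = c_i for every i, so c is indeed a codeword.


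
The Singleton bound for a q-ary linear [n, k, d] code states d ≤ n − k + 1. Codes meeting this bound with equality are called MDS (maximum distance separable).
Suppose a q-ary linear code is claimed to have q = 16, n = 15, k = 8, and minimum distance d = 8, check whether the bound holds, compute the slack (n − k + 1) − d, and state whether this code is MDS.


Singleton RHS = n − k + 1 = 8, slack = 0, bound satisfied, MDS.

Singleton bound: d ≤ n − k + 1.
Here n = 15, k = 8, so n − k + 1 = 8.
Given d = 8, check d ≤ 8: YES.
Slack = (n − k + 1) − d = 0.
The code is MDS (slack = 0).
Description: the claimed parameters are [15, 8, 8]_16; such a code would be MDS (meets Singleton bound).


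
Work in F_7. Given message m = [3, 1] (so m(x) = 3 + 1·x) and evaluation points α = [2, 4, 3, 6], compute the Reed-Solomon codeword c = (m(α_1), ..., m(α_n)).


c = [5, 0, 6, 2]

Message polynomial: m(x) = 3 + 1·x (mod 7).
For each evaluation point α_i, compute m(α_i) mod 7:
  α_1 = 2: Horner steps 1 → 5, so m(2) = 5.
  α_2 = 4: Horner steps 1 → 0, so m(4) = 0.
  α_3 = 3: Horner steps 1 → 6, so m(3) = 6.
  α_4 = 6: Horner steps 1 → 2, so m(6) = 2.
Codeword c = [5, 0, 6, 2] ∈ F_7^4.


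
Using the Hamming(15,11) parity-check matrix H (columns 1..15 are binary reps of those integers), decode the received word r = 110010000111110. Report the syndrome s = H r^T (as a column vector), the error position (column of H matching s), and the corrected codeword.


s = (1, 0, 0, 0)^T, error position = 8, corrected codeword c = 110010010111110

Compute s = H r^T mod 2 one row at a time:
  s_1 = 0 + 0 + 1 + 1 + 1 + 1 + 1 + 0 = 5 ≡ 1 (mod 2).
  s_2 = 0 + 1 + 0 + 0 + 1 + 1 + 1 + 0 = 4 ≡ 0 (mod 2).
  s_3 = 1 + 0 + 0 + 0 + 1 + 1 + 1 + 0 = 4 ≡ 0 (mod 2).
  s_4 = 1 + 0 + 1 + 0 + 0 + 1 + 1 + 0 = 4 ≡ 0 (mod 2).
s = (1, 0, 0, 0)^T — this equals column 8 of H (binary 1000), so error is at position 8.
Correct: flip bit 8 of r = 110010000111110 to get c = 110010010111110.


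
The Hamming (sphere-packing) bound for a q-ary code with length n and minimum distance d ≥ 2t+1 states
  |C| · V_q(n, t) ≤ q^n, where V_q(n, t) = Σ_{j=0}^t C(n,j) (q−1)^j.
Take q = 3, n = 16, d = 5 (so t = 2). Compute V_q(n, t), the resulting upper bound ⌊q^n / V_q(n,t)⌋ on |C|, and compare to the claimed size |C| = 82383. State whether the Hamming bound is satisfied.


V_q(n, t) = 513, q^n = 43046721, Hamming bound = 83911, |C| = 82383 ≤ bound (satisfied).

Step 1: Compute V_q(n, t) = Σ_{j=0}^2 C(n, j) (q−1)^j.
  j = 0: C(16,0)·(2)^0 = 1·1 = 1.
  j = 1: C(16,1)·(2)^1 = 16·2 = 32.
  j = 2: C(16,2)·(2)^2 = 120·4 = 480.
  V_q(n, t) = 1 + 32 + 480 = 513.
Step 2: q^n = 3^16 = 43046721.
Step 3: Hamming bound ⌊q^n / V_q(n,t)⌋ = ⌊43046721/513⌋ = 83911.
Step 4: Compare |C| = 82383 to 83911: satisfied.
The claimed |C| lies below the Hamming bound.


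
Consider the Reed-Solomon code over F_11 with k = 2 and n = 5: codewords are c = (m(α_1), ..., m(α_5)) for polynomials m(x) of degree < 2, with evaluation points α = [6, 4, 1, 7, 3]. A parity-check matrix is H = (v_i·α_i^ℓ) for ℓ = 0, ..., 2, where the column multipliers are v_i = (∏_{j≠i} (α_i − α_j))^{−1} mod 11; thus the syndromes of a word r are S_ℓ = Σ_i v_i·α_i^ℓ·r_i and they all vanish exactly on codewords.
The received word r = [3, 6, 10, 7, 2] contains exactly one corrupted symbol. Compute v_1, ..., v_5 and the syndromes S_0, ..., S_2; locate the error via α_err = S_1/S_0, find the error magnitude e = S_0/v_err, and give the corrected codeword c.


S = (4, 4, 4), error at position 3, error magnitude e = 5, c = [3, 6, 5, 7, 2].

Step 1: column multipliers v_i = (∏_{j≠i}(α_i − α_j))^{−1} mod 11.
  i = 1 (α = 6): (6−4)(6−1)(6−7)(6−3) = 2·5·(−1)·3 = −30 ≡ 3, so v_1 = 3^{−1} = 4 (mod 11).
  i = 2 (α = 4): (4−6)(4−1)(4−7)(4−3) = (−2)·3·(−3)·1 = 18 ≡ 7, so v_2 = 7^{−1} = 8 (mod 11).
  i = 3 (α = 1): (1−6)(1−4)(1−7)(1−3) = (−5)·(−3)·(−6)·(−2) = 180 ≡ 4, so v_3 = 4^{−1} = 3 (mod 11).
  i = 4 (α = 7): (7−6)(7−4)(7−1)(7−3) = 1·3·6·4 = 72 ≡ 6, so v_4 = 6^{−1} = 2 (mod 11).
  i = 5 (α = 3): (3−6)(3−4)(3−1)(3−7) = (−3)·(−1)·2·(−4) = −24 ≡ 9, so v_5 = 9^{−1} = 5 (mod 11).
  v = [4, 8, 3, 2, 5].
Step 2: syndromes of r = [3, 6, 10, 7, 2] (all sums mod 11).
  S_0 = Σ v_i r_i = 4·3 + 8·6 + 3·10 + 2·7 + 5·2 = 114 ≡ 4.
  S_1 = Σ v_i α_i r_i = 4·6·3 + 8·4·6 + 3·1·10 + 2·7·7 + 5·3·2 = 422 ≡ 4.
  α_i^2 mod 11 = [3, 5, 1, 5, 9].
  S_2 = Σ v_i α_i^2 r_i = 4·3·3 + 8·5·6 + 3·1·10 + 2·5·7 + 5·9·2 = 466 ≡ 4.
  S = (4, 4, 4) ≠ 0, so r is not a codeword (an error is present).
Step 3: locate the error. For a single error e at position i, S_ℓ = v_i·e·α_i^ℓ, so α_err = S_1/S_0.
  S_0^{−1} = 4^{−1} = 3 (mod 11), so α_err = 4·3 = 12 ≡ 1 = α_3. Error position i = 3.
  Consistency check: S_2/S_1 = 4·3 = 12 ≡ 1 = α_err ✓ (single-error assumption holds).
Step 4: error magnitude e = S_0/v_3 = S_0·∏_{j≠3}(α_3 − α_j) = 4·4 = 16 ≡ 5 (mod 11).
Step 5: correct position 3: c_3 = r_3 − e = 10 − 5 ≡ 5 (mod 11). Hence c = [3, 6, 5, 7, 2].
  Check: interpolating c through the α_i gives m(x) = 1 + 4·x (degree < 2) with m(α_i) = c_i for every i, so c is indeed a codeword.


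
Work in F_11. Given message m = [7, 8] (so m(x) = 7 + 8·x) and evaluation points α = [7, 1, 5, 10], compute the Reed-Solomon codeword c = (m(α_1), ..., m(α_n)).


c = [8, 4, 3, 10]

Message polynomial: m(x) = 7 + 8·x (mod 11).
For each evaluation point α_i, compute m(α_i) mod 11:
  α_1 = 7: Horner steps 8 → 8, so m(7) = 8.
  α_2 = 1: Horner steps 8 → 4, so m(1) = 4.
  α_3 = 5: Horner steps 8 → 3, so m(5) = 3.
  α_4 = 10: Horner steps 8 → 10, so m(10) = 10.
Codeword c = [8, 4, 3, 10] ∈ F_11^4.


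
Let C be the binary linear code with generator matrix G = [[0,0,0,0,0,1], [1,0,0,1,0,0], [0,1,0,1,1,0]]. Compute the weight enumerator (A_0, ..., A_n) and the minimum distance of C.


Weight distribution: A_0 = 1, A_1 = 1, A_2 = 1, A_3 = 3, A_4 = 2. Minimum distance d = 1.

Enumerate all 2^3 = 8 messages m ∈ F_2^3.
For each, compute codeword c = mG in F_2^6, then tally its weight.
  m = 000 → c = 000000, weight = 0.
  m = 100 → c = 000001, weight = 1.
  m = 010 → c = 100100, weight = 2.
  m = 110 → c = 100101, weight = 3.
  m = 001 → c = 010110, weight = 3.
  m = 101 → c = 010111, weight = 4.
  m = 011 → c = 110010, weight = 3.
  m = 111 → c = 110011, weight = 4.
Tally weights:
  weight 0: 1 codewords.
  weight 1: 1 codewords.
  weight 2: 1 codewords.
  weight 3: 3 codewords.
  weight 4: 2 codewords.
Minimum distance d = smallest w > 0 with A_w > 0 = 1.
Sanity: Σ A_w = 8 = 2^3 = 8 ✓.


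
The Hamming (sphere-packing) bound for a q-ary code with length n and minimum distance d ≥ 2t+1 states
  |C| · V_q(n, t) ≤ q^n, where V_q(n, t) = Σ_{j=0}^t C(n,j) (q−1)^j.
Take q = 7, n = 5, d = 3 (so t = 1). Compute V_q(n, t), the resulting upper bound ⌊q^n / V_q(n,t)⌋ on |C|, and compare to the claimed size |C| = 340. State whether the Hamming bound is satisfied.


V_q(n, t) = 31, q^n = 16807, Hamming bound = 542, |C| = 340 ≤ bound (satisfied).

Step 1: Compute V_q(n, t) = Σ_{j=0}^1 C(n, j) (q−1)^j.
  j = 0: C(5,0)·(6)^0 = 1·1 = 1.
  j = 1: C(5,1)·(6)^1 = 5·6 = 30.
  V_q(n, t) = 1 + 30 = 31.
Step 2: q^n = 7^5 = 16807.
Step 3: Hamming bound ⌊q^n / V_q(n,t)⌋ = ⌊16807/31⌋ = 542.
Step 4: Compare |C| = 340 to 542: satisfied.
The claimed |C| lies below the Hamming bound.


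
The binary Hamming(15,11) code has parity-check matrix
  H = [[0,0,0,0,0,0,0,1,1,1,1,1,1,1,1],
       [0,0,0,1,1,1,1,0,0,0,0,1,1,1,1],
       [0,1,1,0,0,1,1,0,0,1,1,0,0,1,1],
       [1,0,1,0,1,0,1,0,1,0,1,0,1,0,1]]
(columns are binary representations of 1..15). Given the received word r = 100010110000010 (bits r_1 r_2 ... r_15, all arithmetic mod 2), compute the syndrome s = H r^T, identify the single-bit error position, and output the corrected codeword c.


s = (0, 1, 0, 1)^T, error position = 5, corrected codeword c = 100000110000010

Compute s = H r^T mod 2 one row at a time:
  s_1 = 1 + 0 + 0 + 0 + 0 + 0 + 1 + 0 = 2 ≡ 0 (mod 2).
  s_2 = 0 + 1 + 0 + 1 + 0 + 0 + 1 + 0 = 3 ≡ 1 (mod 2).
  s_3 = 0 + 0 + 0 + 1 + 0 + 0 + 1 + 0 = 2 ≡ 0 (mod 2).
  s_4 = 1 + 0 + 1 + 1 + 0 + 0 + 0 + 0 = 3 ≡ 1 (mod 2).
s = (0, 1, 0, 1)^T — this equals column 5 of H (binary 0101), so error is at position 5.
Correct: flip bit 5 of r = 100010110000010 to get c = 100000110000010.


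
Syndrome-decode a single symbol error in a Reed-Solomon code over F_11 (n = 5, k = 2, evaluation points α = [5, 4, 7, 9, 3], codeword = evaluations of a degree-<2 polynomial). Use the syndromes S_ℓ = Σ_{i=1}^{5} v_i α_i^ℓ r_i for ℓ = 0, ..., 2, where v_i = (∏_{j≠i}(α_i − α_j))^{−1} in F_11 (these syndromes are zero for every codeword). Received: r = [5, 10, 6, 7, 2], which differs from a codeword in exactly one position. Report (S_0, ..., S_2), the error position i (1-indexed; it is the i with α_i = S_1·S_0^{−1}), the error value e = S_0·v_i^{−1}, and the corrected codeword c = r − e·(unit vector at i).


S = (5, 4, 1), error at position 5, error magnitude e = 9, c = [5, 10, 6, 7, 4].

Step 1: column multipliers v_i = (∏_{j≠i}(α_i − α_j))^{−1} mod 11.
  i = 1 (α = 5): (5−4)(5−7)(5−9)(5−3) = 1·(−2)·(−4)·2 = 16 ≡ 5, so v_1 = 5^{−1} = 9 (mod 11).
  i = 2 (α = 4): (4−5)(4−7)(4−9)(4−3) = (−1)·(−3)·(−5)·1 = −15 ≡ 7, so v_2 = 7^{−1} = 8 (mod 11).
  i = 3 (α = 7): (7−5)(7−4)(7−9)(7−3) = 2·3·(−2)·4 = −48 ≡ 7, so v_3 = 7^{−1} = 8 (mod 11).
  i = 4 (α = 9): (9−5)(9−4)(9−7)(9−3) = 4·5·2·6 = 240 ≡ 9, so v_4 = 9^{−1} = 5 (mod 11).
  i = 5 (α = 3): (3−5)(3−4)(3−7)(3−9) = (−2)·(−1)·(−4)·(−6) = 48 ≡ 4, so v_5 = 4^{−1} = 3 (mod 11).
  v = [9, 8, 8, 5, 3].
Step 2: syndromes of r = [5, 10, 6, 7, 2] (all sums mod 11).
  S_0 = Σ v_i r_i = 9·5 + 8·10 + 8·6 + 5·7 + 3·2 = 214 ≡ 5.
  S_1 = Σ v_i α_i r_i = 9·5·5 + 8·4·10 + 8·7·6 + 5·9·7 + 3·3·2 = 1214 ≡ 4.
  α_i^2 mod 11 = [3, 5, 5, 4, 9].
  S_2 = Σ v_i α_i^2 r_i = 9·3·5 + 8·5·10 + 8·5·6 + 5·4·7 + 3·9·2 = 969 ≡ 1.
  S = (5, 4, 1) ≠ 0, so r is not a codeword (an error is present).
Step 3: locate the error. For a single error e at position i, S_ℓ = v_i·e·α_i^ℓ, so α_err = S_1/S_0.
  S_0^{−1} = 5^{−1} = 9 (mod 11), so α_err = 4·9 = 36 ≡ 3 = α_5. Error position i = 5.
  Consistency check: S_2/S_1 = 1·3 = 3 ≡ 3 = α_err ✓ (single-error assumption holds).
Step 4: error magnitude e = S_0/v_5 = S_0·∏_{j≠5}(α_5 − α_j) = 5·4 = 20 ≡ 9 (mod 11).
Step 5: correct position 5: c_5 = r_5 − e = 2 − 9 ≡ 4 (mod 11). Hence c = [5, 10, 6, 7, 4].
  Check: interpolating c through the α_i gives m(x) = 8 + 6·x (degree < 2) with m(α_i) = c_i for every i, so c is indeed a codeword.


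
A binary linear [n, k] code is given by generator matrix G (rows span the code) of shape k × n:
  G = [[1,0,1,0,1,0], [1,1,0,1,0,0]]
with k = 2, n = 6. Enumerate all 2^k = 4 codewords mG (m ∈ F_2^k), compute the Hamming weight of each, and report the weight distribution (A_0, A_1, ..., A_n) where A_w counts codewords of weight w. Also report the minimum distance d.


Weight distribution: A_0 = 1, A_3 = 2, A_4 = 1. Minimum distance d = 3.

Enumerate all 2^2 = 4 messages m ∈ F_2^2.
For each, compute codeword c = mG in F_2^6, then tally its weight.
  m = 00 → c = 000000, weight = 0.
  m = 10 → c = 101010, weight = 3.
  m = 01 → c = 110100, weight = 3.
  m = 11 → c = 011110, weight = 4.
Tally weights:
  weight 0: 1 codewords.
  weight 3: 2 codewords.
  weight 4: 1 codewords.
Minimum distance d = smallest w > 0 with A_w > 0 = 3.
Sanity: Σ A_w = 4 = 2^2 = 4 ✓.


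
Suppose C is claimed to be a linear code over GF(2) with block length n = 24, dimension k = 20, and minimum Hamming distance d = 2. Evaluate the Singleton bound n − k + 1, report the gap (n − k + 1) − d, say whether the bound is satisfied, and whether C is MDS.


Singleton RHS = n − k + 1 = 5, slack = 3, bound satisfied, not MDS.

Singleton bound: d ≤ n − k + 1.
Here n = 24, k = 20, so n − k + 1 = 5.
Given d = 2, check d ≤ 5: YES.
Slack = (n − k + 1) − d = 3.
The code is NOT MDS (slack = 3 > 0).
Description: the claimed parameters are [24, 20, 2]_2; such a code would be non-MDS.


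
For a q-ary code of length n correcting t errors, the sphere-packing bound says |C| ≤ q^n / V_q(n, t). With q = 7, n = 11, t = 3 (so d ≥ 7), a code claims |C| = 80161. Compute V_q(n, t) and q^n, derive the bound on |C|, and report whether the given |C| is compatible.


V_q(n, t) = 37687, q^n = 1977326743, Hamming bound = 52467, |C| = 80161 > bound (violated).

Step 1: Compute V_q(n, t) = Σ_{j=0}^3 C(n, j) (q−1)^j.
  j = 0: C(11,0)·(6)^0 = 1·1 = 1.
  j = 1: C(11,1)·(6)^1 = 11·6 = 66.
  j = 2: C(11,2)·(6)^2 = 55·36 = 1980.
  j = 3: C(11,3)·(6)^3 = 165·216 = 35640.
  V_q(n, t) = 1 + 66 + 1980 + 35640 = 37687.
Step 2: q^n = 7^11 = 1977326743.
Step 3: Hamming bound ⌊q^n / V_q(n,t)⌋ = ⌊1977326743/37687⌋ = 52467.
Step 4: Compare |C| = 80161 to 52467: violated.
The claimed |C| lies above the Hamming bound, so no 7-ary code of length 11 with d ≥ 7 can have 80161 codewords.


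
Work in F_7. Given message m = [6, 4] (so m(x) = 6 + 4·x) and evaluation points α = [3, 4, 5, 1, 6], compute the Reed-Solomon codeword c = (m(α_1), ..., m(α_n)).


c = [4, 1, 5, 3, 2]

Message polynomial: m(x) = 6 + 4·x (mod 7).
For each evaluation point α_i, compute m(α_i) mod 7:
  α_1 = 3: Horner steps 4 → 4, so m(3) = 4.
  α_2 = 4: Horner steps 4 → 1, so m(4) = 1.
  α_3 = 5: Horner steps 4 → 5, so m(5) = 5.
  α_4 = 1: Horner steps 4 → 3, so m(1) = 3.
  α_5 = 6: Horner steps 4 → 2, so m(6) = 2.
Codeword c = [4, 1, 5, 3, 2] ∈ F_7^5.


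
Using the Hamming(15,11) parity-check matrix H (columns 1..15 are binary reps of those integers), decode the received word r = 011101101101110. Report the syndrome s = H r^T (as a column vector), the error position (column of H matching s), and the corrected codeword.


s = (1, 0, 0, 0)^T, error position = 8, corrected codeword c = 011101111101110

Compute s = H r^T mod 2 one row at a time:
  s_1 = 0 + 1 + 1 + 0 + 1 + 1 + 1 + 0 = 5 ≡ 1 (mod 2).
  s_2 = 1 + 0 + 1 + 1 + 1 + 1 + 1 + 0 = 6 ≡ 0 (mod 2).
  s_3 = 1 + 1 + 1 + 1 + 1 + 0 + 1 + 0 = 6 ≡ 0 (mod 2).
  s_4 = 0 + 1 + 0 + 1 + 1 + 0 + 1 + 0 = 4 ≡ 0 (mod 2).
s = (1, 0, 0, 0)^T — this equals column 8 of H (binary 1000), so error is at position 8.
Correct: flip bit 8 of r = 011101101101110 to get c = 011101111101110.


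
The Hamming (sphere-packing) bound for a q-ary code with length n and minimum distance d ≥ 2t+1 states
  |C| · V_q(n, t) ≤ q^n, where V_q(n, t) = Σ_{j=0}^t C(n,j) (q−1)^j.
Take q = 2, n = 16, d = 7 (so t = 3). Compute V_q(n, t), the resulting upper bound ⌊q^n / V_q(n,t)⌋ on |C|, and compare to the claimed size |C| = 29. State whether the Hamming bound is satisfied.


V_q(n, t) = 697, q^n = 65536, Hamming bound = 94, |C| = 29 ≤ bound (satisfied).

Step 1: Compute V_q(n, t) = Σ_{j=0}^3 C(n, j) (q−1)^j.
  j = 0: C(16,0)·(1)^0 = 1·1 = 1.
  j = 1: C(16,1)·(1)^1 = 16·1 = 16.
  j = 2: C(16,2)·(1)^2 = 120·1 = 120.
  j = 3: C(16,3)·(1)^3 = 560·1 = 560.
  V_q(n, t) = 1 + 16 + 120 + 560 = 697.
Step 2: q^n = 2^16 = 65536.
Step 3: Hamming bound ⌊q^n / V_q(n,t)⌋ = ⌊65536/697⌋ = 94.
Step 4: Compare |C| = 29 to 94: satisfied.
The claimed |C| lies below the Hamming bound.


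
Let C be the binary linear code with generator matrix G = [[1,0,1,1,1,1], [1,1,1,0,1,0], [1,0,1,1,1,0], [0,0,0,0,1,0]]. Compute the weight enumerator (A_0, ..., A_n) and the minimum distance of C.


Weight distribution: A_0 = 1, A_1 = 2, A_2 = 2, A_3 = 4, A_4 = 5, A_5 = 2. Minimum distance d = 1.

Enumerate all 2^4 = 16 messages m ∈ F_2^4.
For each, compute codeword c = mG in F_2^6, then tally its weight.
  m = 0000 → c = 000000, weight = 0.
  m = 1000 → c = 101111, weight = 5.
  m = 0100 → c = 111010, weight = 4.
  m = 1100 → c = 010101, weight = 3.
  m = 0010 → c = 101110, weight = 4.
  m = 1010 → c = 000001, weight = 1.
  m = 0110 → c = 010100, weight = 2.
  m = 1110 → c = 111011, weight = 5.
  m = 0001 → c = 000010, weight = 1.
  m = 1001 → c = 101101, weight = 4.
  m = 0101 → c = 111000, weight = 3.
  m = 1101 → c = 010111, weight = 4.
  m = 0011 → c = 101100, weight = 3.
  m = 1011 → c = 000011, weight = 2.
  m = 0111 → c = 010110, weight = 3.
  m = 1111 → c = 111001, weight = 4.
Tally weights:
  weight 0: 1 codewords.
  weight 1: 2 codewords.
  weight 2: 2 codewords.
  weight 3: 4 codewords.
  weight 4: 5 codewords.
  weight 5: 2 codewords.
Minimum distance d = smallest w > 0 with A_w > 0 = 1.
Sanity: Σ A_w = 16 = 2^4 = 16 ✓.


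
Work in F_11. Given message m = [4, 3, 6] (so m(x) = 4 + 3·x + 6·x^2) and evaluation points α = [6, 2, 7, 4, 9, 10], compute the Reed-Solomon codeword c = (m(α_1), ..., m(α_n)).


c = [7, 1, 0, 2, 0, 7]

Message polynomial: m(x) = 4 + 3·x + 6·x^2 (mod 11).
For each evaluation point α_i, compute m(α_i) mod 11:
  α_1 = 6: Horner steps 6 → 6 → 7, so m(6) = 7.
  α_2 = 2: Horner steps 6 → 4 → 1, so m(2) = 1.
  α_3 = 7: Horner steps 6 → 1 → 0, so m(7) = 0.
  α_4 = 4: Horner steps 6 → 5 → 2, so m(4) = 2.
  α_5 = 9: Horner steps 6 → 2 → 0, so m(9) = 0.
  α_6 = 10: Horner steps 6 → 8 → 7, so m(10) = 7.
Codeword c = [7, 1, 0, 2, 0, 7] ∈ F_11^6.


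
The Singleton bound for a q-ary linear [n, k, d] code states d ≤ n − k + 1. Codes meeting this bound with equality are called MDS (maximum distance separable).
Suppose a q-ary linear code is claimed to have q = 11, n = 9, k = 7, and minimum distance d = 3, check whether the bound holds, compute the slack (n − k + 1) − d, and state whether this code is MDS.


Singleton RHS = n − k + 1 = 3, slack = 0, bound satisfied, MDS.

Singleton bound: d ≤ n − k + 1.
Here n = 9, k = 7, so n − k + 1 = 3.
Given d = 3, check d ≤ 3: YES.
Slack = (n − k + 1) − d = 0.
The code is MDS (slack = 0).
Description: the claimed parameters are [9, 7, 3]_11; such a code would be MDS (meets Singleton bound).


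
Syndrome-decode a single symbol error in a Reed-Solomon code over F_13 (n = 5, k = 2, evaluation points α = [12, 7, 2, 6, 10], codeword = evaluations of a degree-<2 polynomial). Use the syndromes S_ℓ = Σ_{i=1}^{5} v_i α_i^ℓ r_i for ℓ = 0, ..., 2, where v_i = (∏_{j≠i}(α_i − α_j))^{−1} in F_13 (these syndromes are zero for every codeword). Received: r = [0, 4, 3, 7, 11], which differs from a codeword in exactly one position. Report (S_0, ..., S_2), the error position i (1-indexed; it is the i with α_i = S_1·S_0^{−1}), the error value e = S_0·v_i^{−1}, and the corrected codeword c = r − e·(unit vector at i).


S = (10, 5, 9), error at position 2, error magnitude e = 9, c = [0, 8, 3, 7, 11].

Step 1: column multipliers v_i = (∏_{j≠i}(α_i − α_j))^{−1} mod 13.
  i = 1 (α = 12): (12−7)(12−2)(12−6)(12−10) = 5·10·6·2 = 600 ≡ 2, so v_1 = 2^{−1} = 7 (mod 13).
  i = 2 (α = 7): (7−12)(7−2)(7−6)(7−10) = (−5)·5·1·(−3) = 75 ≡ 10, so v_2 = 10^{−1} = 4 (mod 13).
  i = 3 (α = 2): (2−12)(2−7)(2−6)(2−10) = (−10)·(−5)·(−4)·(−8) = 1600 ≡ 1, so v_3 = 1^{−1} = 1 (mod 13).
  i = 4 (α = 6): (6−12)(6−7)(6−2)(6−10) = (−6)·(−1)·4·(−4) = −96 ≡ 8, so v_4 = 8^{−1} = 5 (mod 13).
  i = 5 (α = 10): (10−12)(10−7)(10−2)(10−6) = (−2)·3·8·4 = −192 ≡ 3, so v_5 = 3^{−1} = 9 (mod 13).
  v = [7, 4, 1, 5, 9].
Step 2: syndromes of r = [0, 4, 3, 7, 11] (all sums mod 13).
  S_0 = Σ v_i r_i = 7·0 + 4·4 + 1·3 + 5·7 + 9·11 = 153 ≡ 10.
  S_1 = Σ v_i α_i r_i = 7·12·0 + 4·7·4 + 1·2·3 + 5·6·7 + 9·10·11 = 1318 ≡ 5.
  α_i^2 mod 13 = [1, 10, 4, 10, 9].
  S_2 = Σ v_i α_i^2 r_i = 7·1·0 + 4·10·4 + 1·4·3 + 5·10·7 + 9·9·11 = 1413 ≡ 9.
  S = (10, 5, 9) ≠ 0, so r is not a codeword (an error is present).
Step 3: locate the error. For a single error e at position i, S_ℓ = v_i·e·α_i^ℓ, so α_err = S_1/S_0.
  S_0^{−1} = 10^{−1} = 4 (mod 13), so α_err = 5·4 = 20 ≡ 7 = α_2. Error position i = 2.
  Consistency check: S_2/S_1 = 9·8 = 72 ≡ 7 = α_err ✓ (single-error assumption holds).
Step 4: error magnitude e = S_0/v_2 = S_0·∏_{j≠2}(α_2 − α_j) = 10·10 = 100 ≡ 9 (mod 13).
Step 5: correct position 2: c_2 = r_2 − e = 4 − 9 ≡ 8 (mod 13). Hence c = [0, 8, 3, 7, 11].
  Check: interpolating c through the α_i gives m(x) = 1 + 1·x (degree < 2) with m(α_i) = c_i for every i, so c is indeed a codeword.
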